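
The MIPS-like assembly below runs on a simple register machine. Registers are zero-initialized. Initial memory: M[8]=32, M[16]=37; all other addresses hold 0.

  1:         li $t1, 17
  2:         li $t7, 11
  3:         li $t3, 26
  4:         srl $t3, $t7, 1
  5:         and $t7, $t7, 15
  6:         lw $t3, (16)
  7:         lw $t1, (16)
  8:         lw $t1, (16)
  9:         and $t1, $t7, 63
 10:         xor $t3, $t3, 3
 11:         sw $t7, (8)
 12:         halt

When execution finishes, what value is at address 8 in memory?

11

after li $t1, 17: $t1=17
after li $t7, 11: $t7=11
after li $t3, 26: $t3=26
after srl $t3, $t7, 1: $t3=11>>1=5
after and $t7, $t7, 15: $t7=11&15=11
after lw $t3, (16): $t3=M[16]=37
after lw $t1, (16): $t1=M[16]=37
after lw $t1, (16): $t1=M[16]=37
after and $t1, $t7, 63: $t1=11&63=11
after xor $t3, $t3, 3: $t3=37^3=38
sw $t7, (8) → M[8]=11
halt.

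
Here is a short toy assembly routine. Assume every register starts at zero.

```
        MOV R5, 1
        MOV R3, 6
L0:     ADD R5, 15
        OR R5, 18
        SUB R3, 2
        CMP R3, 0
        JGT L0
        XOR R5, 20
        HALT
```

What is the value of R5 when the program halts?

70

MOV R5, 1 → R5=1
MOV R3, 6 → R3=6
ADD R5, 15 → R5=1+15=16
OR R5, 18 → R5=16|18=18
SUB R3, 2 → R3=6-2=4
CMP R3, 0  (cmp 4,0)
JGT L0: taken
ADD R5, 15 → R5=18+15=33
OR R5, 18 → R5=33|18=51
SUB R3, 2 → R3=4-2=2
CMP R3, 0  (cmp 2,0)
JGT L0: taken
ADD R5, 15 → R5=51+15=66
OR R5, 18 → R5=66|18=82
SUB R3, 2 → R3=2-2=0
CMP R3, 0  (cmp 0,0)
JGT L0: not taken
XOR R5, 20 → R5=82^20=70
halt.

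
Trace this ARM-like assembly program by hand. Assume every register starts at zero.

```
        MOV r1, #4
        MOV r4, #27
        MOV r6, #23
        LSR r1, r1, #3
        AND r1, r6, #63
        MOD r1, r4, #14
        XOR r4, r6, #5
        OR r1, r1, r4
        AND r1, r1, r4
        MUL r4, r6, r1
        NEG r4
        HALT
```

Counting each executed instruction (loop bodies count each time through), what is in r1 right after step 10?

after MOV r1, #4: r1=4
after MOV r4, #27: r4=27
after MOV r6, #23: r6=23
after LSR r1, r1, #3: r1=4>>3=0
after AND r1, r6, #63: r1=23&63=23
after MOD r1, r4, #14: r1=27%14=13
after XOR r4, r6, #5: r4=23^5=18
after OR r1, r1, r4: r1=13|18=31
after AND r1, r1, r4: r1=31&18=18
after MUL r4, r6, r1: r4=23*18=414
After step 10: r1 = 18.

18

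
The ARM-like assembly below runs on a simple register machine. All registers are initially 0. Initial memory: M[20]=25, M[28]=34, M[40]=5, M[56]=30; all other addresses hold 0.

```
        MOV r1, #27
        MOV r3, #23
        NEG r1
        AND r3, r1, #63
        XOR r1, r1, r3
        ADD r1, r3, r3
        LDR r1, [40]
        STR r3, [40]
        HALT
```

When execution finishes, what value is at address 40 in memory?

r1=27
r3=23
r1=-(27)=-27
r3=(-27)&63=37
r1=(-27)^37=-64
r1=37+37=74
r1=M[40]=5
STR r3, [40] → M[40]=37
halt.

37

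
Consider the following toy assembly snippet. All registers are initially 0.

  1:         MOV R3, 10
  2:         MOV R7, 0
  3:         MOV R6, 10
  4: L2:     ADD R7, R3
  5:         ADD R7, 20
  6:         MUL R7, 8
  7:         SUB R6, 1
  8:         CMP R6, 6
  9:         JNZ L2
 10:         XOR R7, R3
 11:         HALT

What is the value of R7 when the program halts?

R3=10
R7=0
R6=10
R7=0+10=10
R7=10+20=30
R7=30*8=240
R6=10-1=9
CMP R6, 6  (cmp 9,6)
JNZ L2: taken
R7=240+10=250
R7=250+20=270
R7=270*8=2160
R6=9-1=8
CMP R6, 6  (cmp 8,6)
JNZ L2: taken
R7=2160+10=2170
R7=2170+20=2190
R7=2190*8=17520
R6=8-1=7
CMP R6, 6  (cmp 7,6)
JNZ L2: taken
R7=17520+10=17530
R7=17530+20=17550
R7=17550*8=140400
R6=7-1=6
CMP R6, 6  (cmp 6,6)
JNZ L2: not taken
R7=140400^10=140410
halt.

140410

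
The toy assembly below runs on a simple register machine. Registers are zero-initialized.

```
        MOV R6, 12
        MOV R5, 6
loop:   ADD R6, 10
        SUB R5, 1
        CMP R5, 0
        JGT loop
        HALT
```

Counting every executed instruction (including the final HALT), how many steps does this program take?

27

MOV R6, 12 → R6=12
MOV R5, 6 → R5=6
ADD R6, 10 → R6=12+10=22
SUB R5, 1 → R5=6-1=5
CMP R5, 0  (cmp 5,0)
JGT loop: taken
ADD R6, 10 → R6=22+10=32
SUB R5, 1 → R5=5-1=4
CMP R5, 0  (cmp 4,0)
JGT loop: taken
ADD R6, 10 → R6=32+10=42
SUB R5, 1 → R5=4-1=3
CMP R5, 0  (cmp 3,0)
JGT loop: taken
ADD R6, 10 → R6=42+10=52
SUB R5, 1 → R5=3-1=2
CMP R5, 0  (cmp 2,0)
JGT loop: taken
ADD R6, 10 → R6=52+10=62
SUB R5, 1 → R5=2-1=1
CMP R5, 0  (cmp 1,0)
JGT loop: taken
ADD R6, 10 → R6=62+10=72
SUB R5, 1 → R5=1-1=0
CMP R5, 0  (cmp 0,0)
JGT loop: not taken
halt.
Total executed instructions: 27.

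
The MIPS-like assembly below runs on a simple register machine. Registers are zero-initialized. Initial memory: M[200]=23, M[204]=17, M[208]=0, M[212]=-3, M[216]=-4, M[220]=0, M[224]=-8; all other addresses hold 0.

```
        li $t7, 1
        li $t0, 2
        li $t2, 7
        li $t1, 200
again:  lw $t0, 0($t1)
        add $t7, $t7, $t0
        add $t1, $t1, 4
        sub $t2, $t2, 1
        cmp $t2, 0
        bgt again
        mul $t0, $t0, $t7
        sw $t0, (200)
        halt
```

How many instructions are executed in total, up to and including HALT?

li $t7, 1 → $t7=1
li $t0, 2 → $t0=2
li $t2, 7 → $t2=7
li $t1, 200 → $t1=200
lw $t0, 0($t1) → $t0=M[200]=23
add $t7, $t7, $t0 → $t7=1+23=24
add $t1, $t1, 4 → $t1=200+4=204
sub $t2, $t2, 1 → $t2=7-1=6
cmp $t2, 0  (cmp 6,0)
bgt again: taken
lw $t0, 0($t1) → $t0=M[204]=17
add $t7, $t7, $t0 → $t7=24+17=41
add $t1, $t1, 4 → $t1=204+4=208
sub $t2, $t2, 1 → $t2=6-1=5
cmp $t2, 0  (cmp 5,0)
bgt again: taken
lw $t0, 0($t1) → $t0=M[208]=0
add $t7, $t7, $t0 → $t7=41+0=41
add $t1, $t1, 4 → $t1=208+4=212
sub $t2, $t2, 1 → $t2=5-1=4
cmp $t2, 0  (cmp 4,0)
bgt again: taken
lw $t0, 0($t1) → $t0=M[212]=-3
add $t7, $t7, $t0 → $t7=41+(-3)=38
add $t1, $t1, 4 → $t1=212+4=216
sub $t2, $t2, 1 → $t2=4-1=3
cmp $t2, 0  (cmp 3,0)
bgt again: taken
lw $t0, 0($t1) → $t0=M[216]=-4
add $t7, $t7, $t0 → $t7=38+(-4)=34
add $t1, $t1, 4 → $t1=216+4=220
sub $t2, $t2, 1 → $t2=3-1=2
cmp $t2, 0  (cmp 2,0)
bgt again: taken
lw $t0, 0($t1) → $t0=M[220]=0
add $t7, $t7, $t0 → $t7=34+0=34
add $t1, $t1, 4 → $t1=220+4=224
sub $t2, $t2, 1 → $t2=2-1=1
cmp $t2, 0  (cmp 1,0)
bgt again: taken
lw $t0, 0($t1) → $t0=M[224]=-8
add $t7, $t7, $t0 → $t7=34+(-8)=26
add $t1, $t1, 4 → $t1=224+4=228
sub $t2, $t2, 1 → $t2=1-1=0
cmp $t2, 0  (cmp 0,0)
bgt again: not taken
mul $t0, $t0, $t7 → $t0=(-8)*26=-208
sw $t0, (200) → M[200]=-208
halt.
Total executed instructions: 49.

49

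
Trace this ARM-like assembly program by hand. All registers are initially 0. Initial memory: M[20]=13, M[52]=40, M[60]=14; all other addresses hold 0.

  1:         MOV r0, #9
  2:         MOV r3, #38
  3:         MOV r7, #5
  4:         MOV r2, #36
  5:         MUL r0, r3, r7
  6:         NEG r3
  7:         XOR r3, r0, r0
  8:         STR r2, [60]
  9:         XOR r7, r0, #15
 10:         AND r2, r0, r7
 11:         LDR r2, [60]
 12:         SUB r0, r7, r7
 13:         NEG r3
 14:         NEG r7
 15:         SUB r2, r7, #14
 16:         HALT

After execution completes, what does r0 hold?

r0=9
r3=38
r7=5
r2=36
r0=38*5=190
r3=-(38)=-38
r3=190^190=0
STR r2, [60] → M[60]=36
r7=190^15=177
r2=190&177=176
r2=M[60]=36
r0=177-177=0
r3=-(0)=0
r7=-(177)=-177
r2=(-177)-14=-191
halt.

0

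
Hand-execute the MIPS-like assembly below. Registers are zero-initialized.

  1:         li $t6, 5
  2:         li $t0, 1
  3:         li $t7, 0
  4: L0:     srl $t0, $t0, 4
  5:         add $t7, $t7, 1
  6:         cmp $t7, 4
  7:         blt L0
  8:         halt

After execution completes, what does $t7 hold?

4

li $t6, 5 → $t6=5
li $t0, 1 → $t0=1
li $t7, 0 → $t7=0
srl $t0, $t0, 4 → $t0=1>>4=0
add $t7, $t7, 1 → $t7=0+1=1
cmp $t7, 4  (cmp 1,4)
blt L0: taken
srl $t0, $t0, 4 → $t0=0>>4=0
add $t7, $t7, 1 → $t7=1+1=2
cmp $t7, 4  (cmp 2,4)
blt L0: taken
srl $t0, $t0, 4 → $t0=0>>4=0
add $t7, $t7, 1 → $t7=2+1=3
cmp $t7, 4  (cmp 3,4)
blt L0: taken
srl $t0, $t0, 4 → $t0=0>>4=0
add $t7, $t7, 1 → $t7=3+1=4
cmp $t7, 4  (cmp 4,4)
blt L0: not taken
halt.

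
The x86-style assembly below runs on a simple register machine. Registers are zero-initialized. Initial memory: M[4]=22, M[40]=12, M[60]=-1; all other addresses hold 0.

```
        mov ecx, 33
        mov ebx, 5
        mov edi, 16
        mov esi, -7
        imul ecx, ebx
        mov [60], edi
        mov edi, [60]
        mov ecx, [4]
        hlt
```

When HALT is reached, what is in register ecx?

22

ecx=33
ebx=5
edi=16
esi=-7
ecx=33*5=165
mov [60], edi → M[60]=16
edi=M[60]=16
ecx=M[4]=22
halt.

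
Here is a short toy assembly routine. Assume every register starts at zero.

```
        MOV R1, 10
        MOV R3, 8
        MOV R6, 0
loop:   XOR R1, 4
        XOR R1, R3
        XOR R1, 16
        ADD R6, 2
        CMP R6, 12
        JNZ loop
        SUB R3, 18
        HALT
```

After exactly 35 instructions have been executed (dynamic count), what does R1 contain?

26

R1=10
R3=8
R6=0
R1=10^4=14
R1=14^8=6
R1=6^16=22
R6=0+2=2
CMP R6, 12  (cmp 2,12)
JNZ loop: taken
R1=22^4=18
R1=18^8=26
R1=26^16=10
R6=2+2=4
CMP R6, 12  (cmp 4,12)
JNZ loop: taken
R1=10^4=14
R1=14^8=6
R1=6^16=22
R6=4+2=6
CMP R6, 12  (cmp 6,12)
JNZ loop: taken
R1=22^4=18
R1=18^8=26
R1=26^16=10
R6=6+2=8
CMP R6, 12  (cmp 8,12)
JNZ loop: taken
R1=10^4=14
R1=14^8=6
R1=6^16=22
R6=8+2=10
CMP R6, 12  (cmp 10,12)
JNZ loop: taken
R1=22^4=18
R1=18^8=26
After step 35: R1 = 26.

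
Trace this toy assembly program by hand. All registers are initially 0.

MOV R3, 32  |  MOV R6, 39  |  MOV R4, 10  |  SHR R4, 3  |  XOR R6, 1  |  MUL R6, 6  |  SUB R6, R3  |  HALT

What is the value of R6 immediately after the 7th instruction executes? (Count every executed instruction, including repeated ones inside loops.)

MOV R3, 32 → R3=32
MOV R6, 39 → R6=39
MOV R4, 10 → R4=10
SHR R4, 3 → R4=10>>3=1
XOR R6, 1 → R6=39^1=38
MUL R6, 6 → R6=38*6=228
SUB R6, R3 → R6=228-32=196
After step 7: R6 = 196.

196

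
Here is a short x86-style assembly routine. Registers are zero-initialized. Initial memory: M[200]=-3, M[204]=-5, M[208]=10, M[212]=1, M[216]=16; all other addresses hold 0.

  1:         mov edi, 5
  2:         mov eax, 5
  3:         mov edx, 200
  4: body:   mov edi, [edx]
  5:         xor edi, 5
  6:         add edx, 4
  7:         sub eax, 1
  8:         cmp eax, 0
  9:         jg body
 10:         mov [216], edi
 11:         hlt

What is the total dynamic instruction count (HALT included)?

mov edi, 5 → edi=5
mov eax, 5 → eax=5
mov edx, 200 → edx=200
mov edi, [edx] → edi=M[200]=-3
xor edi, 5 → edi=(-3)^5=-8
add edx, 4 → edx=200+4=204
sub eax, 1 → eax=5-1=4
cmp eax, 0  (cmp 4,0)
jg body: taken
mov edi, [edx] → edi=M[204]=-5
xor edi, 5 → edi=(-5)^5=-2
add edx, 4 → edx=204+4=208
sub eax, 1 → eax=4-1=3
cmp eax, 0  (cmp 3,0)
jg body: taken
mov edi, [edx] → edi=M[208]=10
xor edi, 5 → edi=10^5=15
add edx, 4 → edx=208+4=212
sub eax, 1 → eax=3-1=2
cmp eax, 0  (cmp 2,0)
jg body: taken
mov edi, [edx] → edi=M[212]=1
xor edi, 5 → edi=1^5=4
add edx, 4 → edx=212+4=216
sub eax, 1 → eax=2-1=1
cmp eax, 0  (cmp 1,0)
jg body: taken
mov edi, [edx] → edi=M[216]=16
xor edi, 5 → edi=16^5=21
add edx, 4 → edx=216+4=220
sub eax, 1 → eax=1-1=0
cmp eax, 0  (cmp 0,0)
jg body: not taken
mov [216], edi → M[216]=21
halt.
Total executed instructions: 35.

35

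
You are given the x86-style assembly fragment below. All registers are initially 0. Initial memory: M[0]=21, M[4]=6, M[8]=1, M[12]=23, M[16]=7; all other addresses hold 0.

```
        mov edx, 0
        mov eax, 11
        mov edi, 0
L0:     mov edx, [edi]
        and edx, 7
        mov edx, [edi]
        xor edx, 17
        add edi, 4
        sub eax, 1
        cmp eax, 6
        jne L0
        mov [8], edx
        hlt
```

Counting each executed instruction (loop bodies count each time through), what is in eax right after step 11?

after mov edx, 0: edx=0
after mov eax, 11: eax=11
after mov edi, 0: edi=0
after mov edx, [edi]: edx=M[0]=21
after and edx, 7: edx=21&7=5
after mov edx, [edi]: edx=M[0]=21
after xor edx, 17: edx=21^17=4
after add edi, 4: edi=0+4=4
after sub eax, 1: eax=11-1=10
cmp eax, 6  (cmp 10,6)
jne L0: taken
After step 11: eax = 10.

10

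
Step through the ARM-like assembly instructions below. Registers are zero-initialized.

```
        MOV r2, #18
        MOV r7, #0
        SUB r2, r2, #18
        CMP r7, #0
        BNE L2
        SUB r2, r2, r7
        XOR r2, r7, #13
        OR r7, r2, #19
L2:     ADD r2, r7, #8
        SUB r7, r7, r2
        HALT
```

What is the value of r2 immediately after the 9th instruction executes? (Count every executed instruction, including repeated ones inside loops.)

r2=18
r7=0
r2=18-18=0
CMP r7, #0  (cmp 0,0)
BNE L2: not taken
r2=0-0=0
r2=0^13=13
r7=13|19=31
r2=31+8=39
After step 9: r2 = 39.

39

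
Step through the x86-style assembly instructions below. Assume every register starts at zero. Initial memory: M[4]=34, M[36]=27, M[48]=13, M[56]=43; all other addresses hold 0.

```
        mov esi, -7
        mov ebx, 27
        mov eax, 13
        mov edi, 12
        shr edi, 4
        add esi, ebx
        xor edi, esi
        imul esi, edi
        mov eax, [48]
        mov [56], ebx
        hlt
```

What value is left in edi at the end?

20

esi=-7
ebx=27
eax=13
edi=12
edi=12>>4=0
esi=(-7)+27=20
edi=0^20=20
esi=20*20=400
eax=M[48]=13
mov [56], ebx → M[56]=27
halt.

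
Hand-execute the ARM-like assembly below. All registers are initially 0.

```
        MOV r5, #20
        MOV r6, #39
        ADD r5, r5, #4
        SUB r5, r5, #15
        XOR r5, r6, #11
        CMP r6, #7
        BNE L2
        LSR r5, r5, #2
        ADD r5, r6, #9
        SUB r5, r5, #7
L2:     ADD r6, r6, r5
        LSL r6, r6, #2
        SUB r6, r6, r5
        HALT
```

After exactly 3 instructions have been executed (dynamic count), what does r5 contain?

MOV r5, #20 → r5=20
MOV r6, #39 → r6=39
ADD r5, r5, #4 → r5=20+4=24
After step 3: r5 = 24.

24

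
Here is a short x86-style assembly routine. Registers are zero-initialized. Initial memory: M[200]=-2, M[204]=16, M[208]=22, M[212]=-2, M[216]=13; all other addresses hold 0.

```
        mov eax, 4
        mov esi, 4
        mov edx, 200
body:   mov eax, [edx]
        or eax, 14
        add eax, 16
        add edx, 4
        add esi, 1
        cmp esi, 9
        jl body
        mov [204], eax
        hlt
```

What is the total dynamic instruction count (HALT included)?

40

eax=4
esi=4
edx=200
eax=M[200]=-2
eax=(-2)|14=-2
eax=(-2)+16=14
edx=200+4=204
esi=4+1=5
cmp esi, 9  (cmp 5,9)
jl body: taken
eax=M[204]=16
eax=16|14=30
eax=30+16=46
edx=204+4=208
esi=5+1=6
cmp esi, 9  (cmp 6,9)
jl body: taken
eax=M[208]=22
eax=22|14=30
eax=30+16=46
edx=208+4=212
esi=6+1=7
cmp esi, 9  (cmp 7,9)
jl body: taken
eax=M[212]=-2
eax=(-2)|14=-2
eax=(-2)+16=14
edx=212+4=216
esi=7+1=8
cmp esi, 9  (cmp 8,9)
jl body: taken
eax=M[216]=13
eax=13|14=15
eax=15+16=31
edx=216+4=220
esi=8+1=9
cmp esi, 9  (cmp 9,9)
jl body: not taken
mov [204], eax → M[204]=31
halt.
Total executed instructions: 40.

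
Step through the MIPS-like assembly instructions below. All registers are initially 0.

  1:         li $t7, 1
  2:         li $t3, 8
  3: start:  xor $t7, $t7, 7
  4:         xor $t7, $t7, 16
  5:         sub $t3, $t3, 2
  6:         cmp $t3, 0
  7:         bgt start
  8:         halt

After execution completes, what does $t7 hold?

1

$t7=1
$t3=8
$t7=1^7=6
$t7=6^16=22
$t3=8-2=6
cmp $t3, 0  (cmp 6,0)
bgt start: taken
$t7=22^7=17
$t7=17^16=1
$t3=6-2=4
cmp $t3, 0  (cmp 4,0)
bgt start: taken
$t7=1^7=6
$t7=6^16=22
$t3=4-2=2
cmp $t3, 0  (cmp 2,0)
bgt start: taken
$t7=22^7=17
$t7=17^16=1
$t3=2-2=0
cmp $t3, 0  (cmp 0,0)
bgt start: not taken
halt.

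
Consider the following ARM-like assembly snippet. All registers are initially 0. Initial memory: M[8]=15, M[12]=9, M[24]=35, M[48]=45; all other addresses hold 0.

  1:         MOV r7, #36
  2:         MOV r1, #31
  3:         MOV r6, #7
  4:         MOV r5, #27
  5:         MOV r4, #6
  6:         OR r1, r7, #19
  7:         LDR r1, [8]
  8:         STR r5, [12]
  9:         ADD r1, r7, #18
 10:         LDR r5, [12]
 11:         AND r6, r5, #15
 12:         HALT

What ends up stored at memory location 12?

27

after MOV r7, #36: r7=36
after MOV r1, #31: r1=31
after MOV r6, #7: r6=7
after MOV r5, #27: r5=27
after MOV r4, #6: r4=6
after OR r1, r7, #19: r1=36|19=55
after LDR r1, [8]: r1=M[8]=15
STR r5, [12] → M[12]=27
after ADD r1, r7, #18: r1=36+18=54
after LDR r5, [12]: r5=M[12]=27
after AND r6, r5, #15: r6=27&15=11
halt.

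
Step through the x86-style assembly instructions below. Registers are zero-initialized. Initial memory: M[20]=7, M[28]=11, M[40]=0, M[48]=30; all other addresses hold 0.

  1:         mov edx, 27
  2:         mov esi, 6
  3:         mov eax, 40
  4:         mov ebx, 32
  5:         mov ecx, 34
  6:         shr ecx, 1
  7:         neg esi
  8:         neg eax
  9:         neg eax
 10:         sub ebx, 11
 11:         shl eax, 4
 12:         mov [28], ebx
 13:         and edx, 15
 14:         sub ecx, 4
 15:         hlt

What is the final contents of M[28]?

after mov edx, 27: edx=27
after mov esi, 6: esi=6
after mov eax, 40: eax=40
after mov ebx, 32: ebx=32
after mov ecx, 34: ecx=34
after shr ecx, 1: ecx=34>>1=17
after neg esi: esi=-(6)=-6
after neg eax: eax=-(40)=-40
after neg eax: eax=-(-40)=40
after sub ebx, 11: ebx=32-11=21
after shl eax, 4: eax=40<<4=640
mov [28], ebx → M[28]=21
after and edx, 15: edx=27&15=11
after sub ecx, 4: ecx=17-4=13
halt.

21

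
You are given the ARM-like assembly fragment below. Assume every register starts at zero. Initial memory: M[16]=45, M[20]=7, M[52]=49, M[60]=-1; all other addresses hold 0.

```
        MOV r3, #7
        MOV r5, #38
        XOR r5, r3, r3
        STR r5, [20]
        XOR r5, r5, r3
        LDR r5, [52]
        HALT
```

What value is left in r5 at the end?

r3=7
r5=38
r5=7^7=0
STR r5, [20] → M[20]=0
r5=0^7=7
r5=M[52]=49
halt.

49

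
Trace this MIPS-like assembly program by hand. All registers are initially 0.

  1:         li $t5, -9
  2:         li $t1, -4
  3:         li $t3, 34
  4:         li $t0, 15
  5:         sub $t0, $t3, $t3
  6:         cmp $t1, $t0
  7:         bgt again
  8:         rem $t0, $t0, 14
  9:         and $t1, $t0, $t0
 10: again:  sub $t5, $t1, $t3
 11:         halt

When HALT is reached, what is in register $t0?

0

$t5=-9
$t1=-4
$t3=34
$t0=15
$t0=34-34=0
cmp $t1, $t0  (cmp -4,0)
bgt again: not taken
$t0=0%14=0
$t1=0&0=0
$t5=0-34=-34
halt.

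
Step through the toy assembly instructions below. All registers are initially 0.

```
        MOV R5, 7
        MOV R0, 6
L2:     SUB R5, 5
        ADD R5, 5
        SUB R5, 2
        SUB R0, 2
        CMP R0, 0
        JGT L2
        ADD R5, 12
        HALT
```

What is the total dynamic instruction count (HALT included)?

R5=7
R0=6
R5=7-5=2
R5=2+5=7
R5=7-2=5
R0=6-2=4
CMP R0, 0  (cmp 4,0)
JGT L2: taken
R5=5-5=0
R5=0+5=5
R5=5-2=3
R0=4-2=2
CMP R0, 0  (cmp 2,0)
JGT L2: taken
R5=3-5=-2
R5=(-2)+5=3
R5=3-2=1
R0=2-2=0
CMP R0, 0  (cmp 0,0)
JGT L2: not taken
R5=1+12=13
halt.
Total executed instructions: 22.

22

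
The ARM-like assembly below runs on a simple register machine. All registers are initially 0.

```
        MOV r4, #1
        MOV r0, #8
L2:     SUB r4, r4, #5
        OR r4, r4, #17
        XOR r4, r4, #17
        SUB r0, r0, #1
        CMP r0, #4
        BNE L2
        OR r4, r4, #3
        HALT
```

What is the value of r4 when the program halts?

after MOV r4, #1: r4=1
after MOV r0, #8: r0=8
after SUB r4, r4, #5: r4=1-5=-4
after OR r4, r4, #17: r4=(-4)|17=-3
after XOR r4, r4, #17: r4=(-3)^17=-20
after SUB r0, r0, #1: r0=8-1=7
CMP r0, #4  (cmp 7,4)
BNE L2: taken
after SUB r4, r4, #5: r4=(-20)-5=-25
after OR r4, r4, #17: r4=(-25)|17=-9
after XOR r4, r4, #17: r4=(-9)^17=-26
after SUB r0, r0, #1: r0=7-1=6
CMP r0, #4  (cmp 6,4)
BNE L2: taken
after SUB r4, r4, #5: r4=(-26)-5=-31
after OR r4, r4, #17: r4=(-31)|17=-15
after XOR r4, r4, #17: r4=(-15)^17=-32
after SUB r0, r0, #1: r0=6-1=5
CMP r0, #4  (cmp 5,4)
BNE L2: taken
after SUB r4, r4, #5: r4=(-32)-5=-37
after OR r4, r4, #17: r4=(-37)|17=-37
after XOR r4, r4, #17: r4=(-37)^17=-54
after SUB r0, r0, #1: r0=5-1=4
CMP r0, #4  (cmp 4,4)
BNE L2: not taken
after OR r4, r4, #3: r4=(-54)|3=-53
halt.

-53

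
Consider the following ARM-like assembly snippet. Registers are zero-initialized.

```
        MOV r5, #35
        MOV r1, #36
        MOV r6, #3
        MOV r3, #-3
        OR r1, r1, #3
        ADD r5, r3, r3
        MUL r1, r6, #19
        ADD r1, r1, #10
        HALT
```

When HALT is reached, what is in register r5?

-6

MOV r5, #35 → r5=35
MOV r1, #36 → r1=36
MOV r6, #3 → r6=3
MOV r3, #-3 → r3=-3
OR r1, r1, #3 → r1=36|3=39
ADD r5, r3, r3 → r5=(-3)+(-3)=-6
MUL r1, r6, #19 → r1=3*19=57
ADD r1, r1, #10 → r1=57+10=67
halt.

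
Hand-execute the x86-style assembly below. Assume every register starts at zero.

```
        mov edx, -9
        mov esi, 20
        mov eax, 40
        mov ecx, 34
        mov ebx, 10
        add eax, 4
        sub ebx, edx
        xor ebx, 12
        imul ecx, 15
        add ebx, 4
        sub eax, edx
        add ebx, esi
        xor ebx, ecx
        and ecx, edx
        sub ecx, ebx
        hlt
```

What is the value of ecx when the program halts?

45

after mov edx, -9: edx=-9
after mov esi, 20: esi=20
after mov eax, 40: eax=40
after mov ecx, 34: ecx=34
after mov ebx, 10: ebx=10
after add eax, 4: eax=40+4=44
after sub ebx, edx: ebx=10-(-9)=19
after xor ebx, 12: ebx=19^12=31
after imul ecx, 15: ecx=34*15=510
after add ebx, 4: ebx=31+4=35
after sub eax, edx: eax=44-(-9)=53
after add ebx, esi: ebx=35+20=55
after xor ebx, ecx: ebx=55^510=457
after and ecx, edx: ecx=510&(-9)=502
after sub ecx, ebx: ecx=502-457=45
halt.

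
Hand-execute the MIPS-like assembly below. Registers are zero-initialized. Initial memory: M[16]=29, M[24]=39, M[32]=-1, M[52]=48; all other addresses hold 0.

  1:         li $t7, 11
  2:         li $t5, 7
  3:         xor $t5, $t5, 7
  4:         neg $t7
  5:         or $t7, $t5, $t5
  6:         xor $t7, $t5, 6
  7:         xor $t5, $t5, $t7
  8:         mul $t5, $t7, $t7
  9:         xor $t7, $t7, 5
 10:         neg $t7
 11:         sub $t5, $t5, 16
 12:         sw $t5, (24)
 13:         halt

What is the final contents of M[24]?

20

after li $t7, 11: $t7=11
after li $t5, 7: $t5=7
after xor $t5, $t5, 7: $t5=7^7=0
after neg $t7: $t7=-(11)=-11
after or $t7, $t5, $t5: $t7=0|0=0
after xor $t7, $t5, 6: $t7=0^6=6
after xor $t5, $t5, $t7: $t5=0^6=6
after mul $t5, $t7, $t7: $t5=6*6=36
after xor $t7, $t7, 5: $t7=6^5=3
after neg $t7: $t7=-(3)=-3
after sub $t5, $t5, 16: $t5=36-16=20
sw $t5, (24) → M[24]=20
halt.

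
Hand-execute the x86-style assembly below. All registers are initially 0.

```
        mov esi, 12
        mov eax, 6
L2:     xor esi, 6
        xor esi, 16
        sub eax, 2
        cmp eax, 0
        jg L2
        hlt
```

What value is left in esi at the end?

26

mov esi, 12 → esi=12
mov eax, 6 → eax=6
xor esi, 6 → esi=12^6=10
xor esi, 16 → esi=10^16=26
sub eax, 2 → eax=6-2=4
cmp eax, 0  (cmp 4,0)
jg L2: taken
xor esi, 6 → esi=26^6=28
xor esi, 16 → esi=28^16=12
sub eax, 2 → eax=4-2=2
cmp eax, 0  (cmp 2,0)
jg L2: taken
xor esi, 6 → esi=12^6=10
xor esi, 16 → esi=10^16=26
sub eax, 2 → eax=2-2=0
cmp eax, 0  (cmp 0,0)
jg L2: not taken
halt.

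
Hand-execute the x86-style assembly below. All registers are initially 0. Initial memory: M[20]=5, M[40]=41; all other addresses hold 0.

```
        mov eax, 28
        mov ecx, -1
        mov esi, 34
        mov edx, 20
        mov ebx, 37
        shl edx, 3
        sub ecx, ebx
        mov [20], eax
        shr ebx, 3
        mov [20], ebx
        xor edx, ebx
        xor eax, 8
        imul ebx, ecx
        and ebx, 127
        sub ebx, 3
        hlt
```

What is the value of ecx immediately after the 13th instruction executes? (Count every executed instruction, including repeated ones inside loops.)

-38

mov eax, 28 → eax=28
mov ecx, -1 → ecx=-1
mov esi, 34 → esi=34
mov edx, 20 → edx=20
mov ebx, 37 → ebx=37
shl edx, 3 → edx=20<<3=160
sub ecx, ebx → ecx=(-1)-37=-38
mov [20], eax → M[20]=28
shr ebx, 3 → ebx=37>>3=4
mov [20], ebx → M[20]=4
xor edx, ebx → edx=160^4=164
xor eax, 8 → eax=28^8=20
imul ebx, ecx → ebx=4*(-38)=-152
After step 13: ecx = -38.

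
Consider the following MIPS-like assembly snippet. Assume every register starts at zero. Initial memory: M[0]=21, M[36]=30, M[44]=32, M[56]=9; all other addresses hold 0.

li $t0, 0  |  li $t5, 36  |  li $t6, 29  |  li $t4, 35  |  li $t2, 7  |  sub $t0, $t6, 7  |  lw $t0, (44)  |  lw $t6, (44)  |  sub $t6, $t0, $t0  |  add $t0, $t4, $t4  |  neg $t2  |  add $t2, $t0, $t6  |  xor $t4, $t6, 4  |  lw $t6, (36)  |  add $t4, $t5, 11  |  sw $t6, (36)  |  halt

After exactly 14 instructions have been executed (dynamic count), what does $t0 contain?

70

after li $t0, 0: $t0=0
after li $t5, 36: $t5=36
after li $t6, 29: $t6=29
after li $t4, 35: $t4=35
after li $t2, 7: $t2=7
after sub $t0, $t6, 7: $t0=29-7=22
after lw $t0, (44): $t0=M[44]=32
after lw $t6, (44): $t6=M[44]=32
after sub $t6, $t0, $t0: $t6=32-32=0
after add $t0, $t4, $t4: $t0=35+35=70
after neg $t2: $t2=-(7)=-7
after add $t2, $t0, $t6: $t2=70+0=70
after xor $t4, $t6, 4: $t4=0^4=4
after lw $t6, (36): $t6=M[36]=30
After step 14: $t0 = 70.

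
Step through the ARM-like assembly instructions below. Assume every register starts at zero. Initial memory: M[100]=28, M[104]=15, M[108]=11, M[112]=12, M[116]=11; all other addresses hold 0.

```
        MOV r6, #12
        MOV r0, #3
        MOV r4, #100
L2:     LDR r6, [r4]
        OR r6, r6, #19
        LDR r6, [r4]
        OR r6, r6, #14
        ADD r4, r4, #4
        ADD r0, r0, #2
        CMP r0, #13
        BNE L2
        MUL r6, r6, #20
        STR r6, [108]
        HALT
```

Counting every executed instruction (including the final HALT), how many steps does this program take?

46

r6=12
r0=3
r4=100
r6=M[100]=28
r6=28|19=31
r6=M[100]=28
r6=28|14=30
r4=100+4=104
r0=3+2=5
CMP r0, #13  (cmp 5,13)
BNE L2: taken
r6=M[104]=15
r6=15|19=31
r6=M[104]=15
r6=15|14=15
r4=104+4=108
r0=5+2=7
CMP r0, #13  (cmp 7,13)
BNE L2: taken
r6=M[108]=11
r6=11|19=27
r6=M[108]=11
r6=11|14=15
r4=108+4=112
r0=7+2=9
CMP r0, #13  (cmp 9,13)
BNE L2: taken
r6=M[112]=12
r6=12|19=31
r6=M[112]=12
r6=12|14=14
r4=112+4=116
r0=9+2=11
CMP r0, #13  (cmp 11,13)
BNE L2: taken
r6=M[116]=11
r6=11|19=27
r6=M[116]=11
r6=11|14=15
r4=116+4=120
r0=11+2=13
CMP r0, #13  (cmp 13,13)
BNE L2: not taken
r6=15*20=300
STR r6, [108] → M[108]=300
halt.
Total executed instructions: 46.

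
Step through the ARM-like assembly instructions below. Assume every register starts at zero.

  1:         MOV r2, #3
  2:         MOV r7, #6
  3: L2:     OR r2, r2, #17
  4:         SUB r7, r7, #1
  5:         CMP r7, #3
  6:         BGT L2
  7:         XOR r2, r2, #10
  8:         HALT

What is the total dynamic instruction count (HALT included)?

r2=3
r7=6
r2=3|17=19
r7=6-1=5
CMP r7, #3  (cmp 5,3)
BGT L2: taken
r2=19|17=19
r7=5-1=4
CMP r7, #3  (cmp 4,3)
BGT L2: taken
r2=19|17=19
r7=4-1=3
CMP r7, #3  (cmp 3,3)
BGT L2: not taken
r2=19^10=25
halt.
Total executed instructions: 16.

16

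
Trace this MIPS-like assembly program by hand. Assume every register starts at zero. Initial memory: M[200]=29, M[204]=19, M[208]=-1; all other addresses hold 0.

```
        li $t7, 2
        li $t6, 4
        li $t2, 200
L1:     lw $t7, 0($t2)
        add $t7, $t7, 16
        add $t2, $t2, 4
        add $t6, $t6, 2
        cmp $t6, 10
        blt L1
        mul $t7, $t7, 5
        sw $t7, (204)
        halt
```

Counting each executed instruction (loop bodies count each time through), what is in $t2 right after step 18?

after li $t7, 2: $t7=2
after li $t6, 4: $t6=4
after li $t2, 200: $t2=200
after lw $t7, 0($t2): $t7=M[200]=29
after add $t7, $t7, 16: $t7=29+16=45
after add $t2, $t2, 4: $t2=200+4=204
after add $t6, $t6, 2: $t6=4+2=6
cmp $t6, 10  (cmp 6,10)
blt L1: taken
after lw $t7, 0($t2): $t7=M[204]=19
after add $t7, $t7, 16: $t7=19+16=35
after add $t2, $t2, 4: $t2=204+4=208
after add $t6, $t6, 2: $t6=6+2=8
cmp $t6, 10  (cmp 8,10)
blt L1: taken
after lw $t7, 0($t2): $t7=M[208]=-1
after add $t7, $t7, 16: $t7=(-1)+16=15
after add $t2, $t2, 4: $t2=208+4=212
After step 18: $t2 = 212.

212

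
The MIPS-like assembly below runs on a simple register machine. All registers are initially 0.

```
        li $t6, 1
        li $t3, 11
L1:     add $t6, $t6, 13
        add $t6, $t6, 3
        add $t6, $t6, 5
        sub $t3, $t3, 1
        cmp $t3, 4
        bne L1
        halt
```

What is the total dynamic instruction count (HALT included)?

after li $t6, 1: $t6=1
after li $t3, 11: $t3=11
after add $t6, $t6, 13: $t6=1+13=14
after add $t6, $t6, 3: $t6=14+3=17
after add $t6, $t6, 5: $t6=17+5=22
after sub $t3, $t3, 1: $t3=11-1=10
cmp $t3, 4  (cmp 10,4)
bne L1: taken
after add $t6, $t6, 13: $t6=22+13=35
after add $t6, $t6, 3: $t6=35+3=38
after add $t6, $t6, 5: $t6=38+5=43
after sub $t3, $t3, 1: $t3=10-1=9
cmp $t3, 4  (cmp 9,4)
bne L1: taken
after add $t6, $t6, 13: $t6=43+13=56
after add $t6, $t6, 3: $t6=56+3=59
after add $t6, $t6, 5: $t6=59+5=64
after sub $t3, $t3, 1: $t3=9-1=8
cmp $t3, 4  (cmp 8,4)
bne L1: taken
after add $t6, $t6, 13: $t6=64+13=77
after add $t6, $t6, 3: $t6=77+3=80
after add $t6, $t6, 5: $t6=80+5=85
after sub $t3, $t3, 1: $t3=8-1=7
cmp $t3, 4  (cmp 7,4)
bne L1: taken
after add $t6, $t6, 13: $t6=85+13=98
after add $t6, $t6, 3: $t6=98+3=101
after add $t6, $t6, 5: $t6=101+5=106
after sub $t3, $t3, 1: $t3=7-1=6
cmp $t3, 4  (cmp 6,4)
bne L1: taken
after add $t6, $t6, 13: $t6=106+13=119
after add $t6, $t6, 3: $t6=119+3=122
after add $t6, $t6, 5: $t6=122+5=127
after sub $t3, $t3, 1: $t3=6-1=5
cmp $t3, 4  (cmp 5,4)
bne L1: taken
after add $t6, $t6, 13: $t6=127+13=140
after add $t6, $t6, 3: $t6=140+3=143
after add $t6, $t6, 5: $t6=143+5=148
after sub $t3, $t3, 1: $t3=5-1=4
cmp $t3, 4  (cmp 4,4)
bne L1: not taken
halt.
Total executed instructions: 45.

45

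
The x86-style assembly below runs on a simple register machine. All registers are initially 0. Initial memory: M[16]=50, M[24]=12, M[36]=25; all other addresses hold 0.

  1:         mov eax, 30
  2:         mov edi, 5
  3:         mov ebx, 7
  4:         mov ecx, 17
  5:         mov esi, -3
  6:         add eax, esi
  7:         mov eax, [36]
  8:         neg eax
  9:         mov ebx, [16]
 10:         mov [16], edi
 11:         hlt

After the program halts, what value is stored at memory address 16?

eax=30
edi=5
ebx=7
ecx=17
esi=-3
eax=30+(-3)=27
eax=M[36]=25
eax=-(25)=-25
ebx=M[16]=50
mov [16], edi → M[16]=5
halt.

5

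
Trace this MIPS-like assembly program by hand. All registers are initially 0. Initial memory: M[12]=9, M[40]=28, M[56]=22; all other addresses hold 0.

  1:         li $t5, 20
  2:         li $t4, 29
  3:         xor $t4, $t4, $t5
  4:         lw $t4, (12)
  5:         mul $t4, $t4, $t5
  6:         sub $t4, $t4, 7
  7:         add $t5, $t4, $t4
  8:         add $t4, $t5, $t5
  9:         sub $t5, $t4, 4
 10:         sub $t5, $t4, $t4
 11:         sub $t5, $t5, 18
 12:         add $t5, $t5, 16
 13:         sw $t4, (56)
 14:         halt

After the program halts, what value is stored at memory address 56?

692

after li $t5, 20: $t5=20
after li $t4, 29: $t4=29
after xor $t4, $t4, $t5: $t4=29^20=9
after lw $t4, (12): $t4=M[12]=9
after mul $t4, $t4, $t5: $t4=9*20=180
after sub $t4, $t4, 7: $t4=180-7=173
after add $t5, $t4, $t4: $t5=173+173=346
after add $t4, $t5, $t5: $t4=346+346=692
after sub $t5, $t4, 4: $t5=692-4=688
after sub $t5, $t4, $t4: $t5=692-692=0
after sub $t5, $t5, 18: $t5=0-18=-18
after add $t5, $t5, 16: $t5=(-18)+16=-2
sw $t4, (56) → M[56]=692
halt.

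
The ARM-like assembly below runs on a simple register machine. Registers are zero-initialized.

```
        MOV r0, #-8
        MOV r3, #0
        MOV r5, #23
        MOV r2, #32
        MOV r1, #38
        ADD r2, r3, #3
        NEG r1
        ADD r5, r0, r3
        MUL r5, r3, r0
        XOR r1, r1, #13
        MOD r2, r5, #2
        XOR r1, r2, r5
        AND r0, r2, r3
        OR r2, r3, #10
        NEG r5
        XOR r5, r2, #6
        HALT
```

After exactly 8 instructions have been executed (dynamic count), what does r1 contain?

-38

MOV r0, #-8 → r0=-8
MOV r3, #0 → r3=0
MOV r5, #23 → r5=23
MOV r2, #32 → r2=32
MOV r1, #38 → r1=38
ADD r2, r3, #3 → r2=0+3=3
NEG r1 → r1=-(38)=-38
ADD r5, r0, r3 → r5=(-8)+0=-8
After step 8: r1 = -38.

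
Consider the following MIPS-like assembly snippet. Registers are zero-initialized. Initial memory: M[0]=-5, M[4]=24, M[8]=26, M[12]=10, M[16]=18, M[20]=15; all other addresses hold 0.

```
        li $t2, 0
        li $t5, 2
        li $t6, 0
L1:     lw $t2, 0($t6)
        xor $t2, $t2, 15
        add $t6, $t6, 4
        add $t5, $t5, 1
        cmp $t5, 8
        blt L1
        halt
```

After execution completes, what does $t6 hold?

24

li $t2, 0 → $t2=0
li $t5, 2 → $t5=2
li $t6, 0 → $t6=0
lw $t2, 0($t6) → $t2=M[0]=-5
xor $t2, $t2, 15 → $t2=(-5)^15=-12
add $t6, $t6, 4 → $t6=0+4=4
add $t5, $t5, 1 → $t5=2+1=3
cmp $t5, 8  (cmp 3,8)
blt L1: taken
lw $t2, 0($t6) → $t2=M[4]=24
xor $t2, $t2, 15 → $t2=24^15=23
add $t6, $t6, 4 → $t6=4+4=8
add $t5, $t5, 1 → $t5=3+1=4
cmp $t5, 8  (cmp 4,8)
blt L1: taken
lw $t2, 0($t6) → $t2=M[8]=26
xor $t2, $t2, 15 → $t2=26^15=21
add $t6, $t6, 4 → $t6=8+4=12
add $t5, $t5, 1 → $t5=4+1=5
cmp $t5, 8  (cmp 5,8)
blt L1: taken
lw $t2, 0($t6) → $t2=M[12]=10
xor $t2, $t2, 15 → $t2=10^15=5
add $t6, $t6, 4 → $t6=12+4=16
add $t5, $t5, 1 → $t5=5+1=6
cmp $t5, 8  (cmp 6,8)
blt L1: taken
lw $t2, 0($t6) → $t2=M[16]=18
xor $t2, $t2, 15 → $t2=18^15=29
add $t6, $t6, 4 → $t6=16+4=20
add $t5, $t5, 1 → $t5=6+1=7
cmp $t5, 8  (cmp 7,8)
blt L1: taken
lw $t2, 0($t6) → $t2=M[20]=15
xor $t2, $t2, 15 → $t2=15^15=0
add $t6, $t6, 4 → $t6=20+4=24
add $t5, $t5, 1 → $t5=7+1=8
cmp $t5, 8  (cmp 8,8)
blt L1: not taken
halt.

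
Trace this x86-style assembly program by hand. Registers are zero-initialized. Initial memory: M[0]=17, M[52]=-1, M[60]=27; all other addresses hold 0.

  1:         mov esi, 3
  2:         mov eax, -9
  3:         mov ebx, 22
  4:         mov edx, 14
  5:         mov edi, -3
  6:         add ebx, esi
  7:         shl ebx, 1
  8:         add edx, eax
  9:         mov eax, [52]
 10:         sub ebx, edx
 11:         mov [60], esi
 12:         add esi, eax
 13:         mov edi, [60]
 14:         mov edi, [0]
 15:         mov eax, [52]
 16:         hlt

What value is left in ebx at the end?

esi=3
eax=-9
ebx=22
edx=14
edi=-3
ebx=22+3=25
ebx=25<<1=50
edx=14+(-9)=5
eax=M[52]=-1
ebx=50-5=45
mov [60], esi → M[60]=3
esi=3+(-1)=2
edi=M[60]=3
edi=M[0]=17
eax=M[52]=-1
halt.

45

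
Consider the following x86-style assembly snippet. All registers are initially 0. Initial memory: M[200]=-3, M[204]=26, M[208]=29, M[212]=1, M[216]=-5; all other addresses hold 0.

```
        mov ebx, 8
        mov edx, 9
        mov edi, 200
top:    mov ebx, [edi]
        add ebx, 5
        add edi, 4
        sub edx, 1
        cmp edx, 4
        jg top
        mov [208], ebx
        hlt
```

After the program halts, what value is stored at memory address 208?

0

after mov ebx, 8: ebx=8
after mov edx, 9: edx=9
after mov edi, 200: edi=200
after mov ebx, [edi]: ebx=M[200]=-3
after add ebx, 5: ebx=(-3)+5=2
after add edi, 4: edi=200+4=204
after sub edx, 1: edx=9-1=8
cmp edx, 4  (cmp 8,4)
jg top: taken
after mov ebx, [edi]: ebx=M[204]=26
after add ebx, 5: ebx=26+5=31
after add edi, 4: edi=204+4=208
after sub edx, 1: edx=8-1=7
cmp edx, 4  (cmp 7,4)
jg top: taken
after mov ebx, [edi]: ebx=M[208]=29
after add ebx, 5: ebx=29+5=34
after add edi, 4: edi=208+4=212
after sub edx, 1: edx=7-1=6
cmp edx, 4  (cmp 6,4)
jg top: taken
after mov ebx, [edi]: ebx=M[212]=1
after add ebx, 5: ebx=1+5=6
after add edi, 4: edi=212+4=216
after sub edx, 1: edx=6-1=5
cmp edx, 4  (cmp 5,4)
jg top: taken
after mov ebx, [edi]: ebx=M[216]=-5
after add ebx, 5: ebx=(-5)+5=0
after add edi, 4: edi=216+4=220
after sub edx, 1: edx=5-1=4
cmp edx, 4  (cmp 4,4)
jg top: not taken
mov [208], ebx → M[208]=0
halt.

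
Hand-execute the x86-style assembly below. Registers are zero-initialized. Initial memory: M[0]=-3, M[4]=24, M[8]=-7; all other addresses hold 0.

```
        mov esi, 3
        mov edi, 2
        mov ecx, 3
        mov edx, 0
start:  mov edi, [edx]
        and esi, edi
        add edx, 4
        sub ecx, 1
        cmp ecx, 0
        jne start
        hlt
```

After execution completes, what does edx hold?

mov esi, 3 → esi=3
mov edi, 2 → edi=2
mov ecx, 3 → ecx=3
mov edx, 0 → edx=0
mov edi, [edx] → edi=M[0]=-3
and esi, edi → esi=3&(-3)=1
add edx, 4 → edx=0+4=4
sub ecx, 1 → ecx=3-1=2
cmp ecx, 0  (cmp 2,0)
jne start: taken
mov edi, [edx] → edi=M[4]=24
and esi, edi → esi=1&24=0
add edx, 4 → edx=4+4=8
sub ecx, 1 → ecx=2-1=1
cmp ecx, 0  (cmp 1,0)
jne start: taken
mov edi, [edx] → edi=M[8]=-7
and esi, edi → esi=0&(-7)=0
add edx, 4 → edx=8+4=12
sub ecx, 1 → ecx=1-1=0
cmp ecx, 0  (cmp 0,0)
jne start: not taken
halt.

12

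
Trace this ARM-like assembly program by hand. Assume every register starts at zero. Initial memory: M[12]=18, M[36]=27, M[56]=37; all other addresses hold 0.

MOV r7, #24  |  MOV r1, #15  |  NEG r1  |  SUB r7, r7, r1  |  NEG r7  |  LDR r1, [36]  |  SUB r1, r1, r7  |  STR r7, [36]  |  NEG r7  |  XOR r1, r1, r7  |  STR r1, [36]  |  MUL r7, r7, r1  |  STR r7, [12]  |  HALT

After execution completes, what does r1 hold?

r7=24
r1=15
r1=-(15)=-15
r7=24-(-15)=39
r7=-(39)=-39
r1=M[36]=27
r1=27-(-39)=66
STR r7, [36] → M[36]=-39
r7=-(-39)=39
r1=66^39=101
STR r1, [36] → M[36]=101
r7=39*101=3939
STR r7, [12] → M[12]=3939
halt.

101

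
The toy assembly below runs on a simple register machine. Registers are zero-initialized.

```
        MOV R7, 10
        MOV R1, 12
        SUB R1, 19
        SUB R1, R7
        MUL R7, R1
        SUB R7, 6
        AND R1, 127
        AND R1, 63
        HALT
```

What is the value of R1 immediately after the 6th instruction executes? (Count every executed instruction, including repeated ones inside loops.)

-17

MOV R7, 10 → R7=10
MOV R1, 12 → R1=12
SUB R1, 19 → R1=12-19=-7
SUB R1, R7 → R1=(-7)-10=-17
MUL R7, R1 → R7=10*(-17)=-170
SUB R7, 6 → R7=(-170)-6=-176
After step 6: R1 = -17.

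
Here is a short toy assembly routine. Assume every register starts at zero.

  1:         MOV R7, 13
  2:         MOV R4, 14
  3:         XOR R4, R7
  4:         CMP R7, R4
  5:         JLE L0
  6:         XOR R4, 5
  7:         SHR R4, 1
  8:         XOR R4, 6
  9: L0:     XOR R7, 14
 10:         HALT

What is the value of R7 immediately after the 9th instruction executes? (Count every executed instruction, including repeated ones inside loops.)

3

after MOV R7, 13: R7=13
after MOV R4, 14: R4=14
after XOR R4, R7: R4=14^13=3
CMP R7, R4  (cmp 13,3)
JLE L0: not taken
after XOR R4, 5: R4=3^5=6
after SHR R4, 1: R4=6>>1=3
after XOR R4, 6: R4=3^6=5
after XOR R7, 14: R7=13^14=3
After step 9: R7 = 3.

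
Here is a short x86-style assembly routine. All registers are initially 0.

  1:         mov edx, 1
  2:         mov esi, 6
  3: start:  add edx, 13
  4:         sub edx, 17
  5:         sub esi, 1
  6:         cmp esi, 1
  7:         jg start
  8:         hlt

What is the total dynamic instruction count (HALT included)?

edx=1
esi=6
edx=1+13=14
edx=14-17=-3
esi=6-1=5
cmp esi, 1  (cmp 5,1)
jg start: taken
edx=(-3)+13=10
edx=10-17=-7
esi=5-1=4
cmp esi, 1  (cmp 4,1)
jg start: taken
edx=(-7)+13=6
edx=6-17=-11
esi=4-1=3
cmp esi, 1  (cmp 3,1)
jg start: taken
edx=(-11)+13=2
edx=2-17=-15
esi=3-1=2
cmp esi, 1  (cmp 2,1)
jg start: taken
edx=(-15)+13=-2
edx=(-2)-17=-19
esi=2-1=1
cmp esi, 1  (cmp 1,1)
jg start: not taken
halt.
Total executed instructions: 28.

28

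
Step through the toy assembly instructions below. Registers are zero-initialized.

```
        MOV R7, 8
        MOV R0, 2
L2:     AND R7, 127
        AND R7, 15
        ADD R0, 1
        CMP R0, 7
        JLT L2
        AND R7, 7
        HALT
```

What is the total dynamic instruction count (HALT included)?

R7=8
R0=2
R7=8&127=8
R7=8&15=8
R0=2+1=3
CMP R0, 7  (cmp 3,7)
JLT L2: taken
R7=8&127=8
R7=8&15=8
R0=3+1=4
CMP R0, 7  (cmp 4,7)
JLT L2: taken
R7=8&127=8
R7=8&15=8
R0=4+1=5
CMP R0, 7  (cmp 5,7)
JLT L2: taken
R7=8&127=8
R7=8&15=8
R0=5+1=6
CMP R0, 7  (cmp 6,7)
JLT L2: taken
R7=8&127=8
R7=8&15=8
R0=6+1=7
CMP R0, 7  (cmp 7,7)
JLT L2: not taken
R7=8&7=0
halt.
Total executed instructions: 29.

29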